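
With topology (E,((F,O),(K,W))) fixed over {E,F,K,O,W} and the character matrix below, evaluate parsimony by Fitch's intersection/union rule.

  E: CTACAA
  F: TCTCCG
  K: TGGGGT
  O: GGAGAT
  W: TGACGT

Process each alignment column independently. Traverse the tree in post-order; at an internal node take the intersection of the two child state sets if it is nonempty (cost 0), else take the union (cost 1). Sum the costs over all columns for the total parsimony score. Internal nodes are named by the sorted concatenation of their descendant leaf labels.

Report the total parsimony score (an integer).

site 0, node FO: F={T} ∪ O={G} → {G,T} (+1)
site 0, node KW: K={T} ∩ W={T} → {T} (+0)
site 0, node FKOW: FO={G,T} ∩ KW={T} → {T} (+0)
site 0, node EFKOW: E={C} ∪ FKOW={T} → {C,T} (+1)
site 1, node FO: F={C} ∪ O={G} → {C,G} (+1)
site 1, node KW: K={G} ∩ W={G} → {G} (+0)
site 1, node FKOW: FO={C,G} ∩ KW={G} → {G} (+0)
site 1, node EFKOW: E={T} ∪ FKOW={G} → {G,T} (+1)
site 2, node FO: F={T} ∪ O={A} → {A,T} (+1)
site 2, node KW: K={G} ∪ W={A} → {A,G} (+1)
site 2, node FKOW: FO={A,T} ∩ KW={A,G} → {A} (+0)
site 2, node EFKOW: E={A} ∩ FKOW={A} → {A} (+0)
site 3, node FO: F={C} ∪ O={G} → {C,G} (+1)
site 3, node KW: K={G} ∪ W={C} → {C,G} (+1)
site 3, node FKOW: FO={C,G} ∩ KW={C,G} → {C,G} (+0)
site 3, node EFKOW: E={C} ∩ FKOW={C,G} → {C} (+0)
site 4, node FO: F={C} ∪ O={A} → {A,C} (+1)
site 4, node KW: K={G} ∩ W={G} → {G} (+0)
site 4, node FKOW: FO={A,C} ∪ KW={G} → {A,C,G} (+1)
site 4, node EFKOW: E={A} ∩ FKOW={A,C,G} → {A} (+0)
site 5, node FO: F={G} ∪ O={T} → {G,T} (+1)
site 5, node KW: K={T} ∩ W={T} → {T} (+0)
site 5, node FKOW: FO={G,T} ∩ KW={T} → {T} (+0)
site 5, node EFKOW: E={A} ∪ FKOW={T} → {A,T} (+1)
per-site changes: [2, 2, 2, 2, 2, 2]; total = 12

12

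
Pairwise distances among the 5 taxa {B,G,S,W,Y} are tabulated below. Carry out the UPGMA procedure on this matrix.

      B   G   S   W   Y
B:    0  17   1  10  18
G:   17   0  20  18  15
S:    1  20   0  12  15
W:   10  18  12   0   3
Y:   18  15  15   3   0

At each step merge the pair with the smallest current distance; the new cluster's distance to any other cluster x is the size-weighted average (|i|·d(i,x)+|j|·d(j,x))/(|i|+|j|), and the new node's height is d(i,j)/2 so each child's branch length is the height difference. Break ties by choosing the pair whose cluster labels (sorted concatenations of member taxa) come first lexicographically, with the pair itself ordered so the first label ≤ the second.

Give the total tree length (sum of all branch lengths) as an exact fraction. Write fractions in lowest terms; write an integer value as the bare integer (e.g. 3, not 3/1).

iteration 1: select B,S (d=1); attach at lengths (1/2, 1/2); label the merged cluster BS
  updated: d(BS,G)=37/2, d(BS,W)=11, d(BS,Y)=33/2
iteration 2: select W,Y (d=3); attach at lengths (3/2, 3/2); label the merged cluster WY
  updated: d(BS,WY)=55/4, d(G,WY)=33/2
iteration 3: select BS,WY (d=55/4); attach at lengths (51/8, 43/8); label the merged cluster BSWY
  updated: d(BSWY,G)=35/2
iteration 4: select BSWY,G (d=35/2); attach at lengths (15/8, 35/4); label the merged cluster BGSWY
final tree: (((B:1/2,S:1/2):51/8,(W:3/2,Y:3/2):43/8):15/8,G:35/4)
total length: 211/8

211/8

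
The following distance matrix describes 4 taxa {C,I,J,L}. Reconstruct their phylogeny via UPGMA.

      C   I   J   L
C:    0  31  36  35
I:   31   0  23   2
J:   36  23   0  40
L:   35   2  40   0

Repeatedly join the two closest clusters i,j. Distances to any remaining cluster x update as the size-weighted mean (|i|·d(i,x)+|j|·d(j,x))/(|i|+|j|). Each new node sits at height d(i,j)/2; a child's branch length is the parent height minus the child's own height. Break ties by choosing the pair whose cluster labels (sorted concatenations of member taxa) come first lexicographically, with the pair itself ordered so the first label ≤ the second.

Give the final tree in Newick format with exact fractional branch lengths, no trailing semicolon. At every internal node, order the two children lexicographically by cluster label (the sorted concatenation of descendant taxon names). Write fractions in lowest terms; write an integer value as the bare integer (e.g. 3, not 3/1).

(C:17,((I:1,L:1):59/4,J:63/4):5/4)

step 1: merge (I,L) at d=2; branch lengths I→1, L→1; new cluster IL
  updated: d(C,IL)=33, d(IL,J)=63/2
step 2: merge (IL,J) at d=63/2; branch lengths IL→59/4, J→63/4; new cluster IJL
  updated: d(C,IJL)=34
step 3: merge (C,IJL) at d=34; branch lengths C→17, IJL→5/4; new cluster CIJL
final tree: (C:17,((I:1,L:1):59/4,J:63/4):5/4)
total length: 203/4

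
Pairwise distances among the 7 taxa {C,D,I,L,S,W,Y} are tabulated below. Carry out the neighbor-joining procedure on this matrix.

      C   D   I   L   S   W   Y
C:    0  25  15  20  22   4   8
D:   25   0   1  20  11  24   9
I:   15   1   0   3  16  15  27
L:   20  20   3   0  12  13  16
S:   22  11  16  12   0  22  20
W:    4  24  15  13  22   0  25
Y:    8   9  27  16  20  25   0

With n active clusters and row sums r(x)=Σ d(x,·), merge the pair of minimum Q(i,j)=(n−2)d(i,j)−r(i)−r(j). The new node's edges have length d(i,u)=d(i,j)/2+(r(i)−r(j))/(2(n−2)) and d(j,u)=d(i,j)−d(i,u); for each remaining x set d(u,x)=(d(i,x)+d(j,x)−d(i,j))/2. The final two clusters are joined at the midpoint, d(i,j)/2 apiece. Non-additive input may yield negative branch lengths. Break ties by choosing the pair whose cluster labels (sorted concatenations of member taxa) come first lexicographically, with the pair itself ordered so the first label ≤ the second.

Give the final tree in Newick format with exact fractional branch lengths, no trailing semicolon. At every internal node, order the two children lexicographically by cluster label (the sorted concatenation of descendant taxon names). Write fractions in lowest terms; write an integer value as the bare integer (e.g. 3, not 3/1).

(((((C:11/10,W:29/10):167/24,Y:181/24):127/32,L:129/32):31/32,(D:15/16,I:1/16):179/32):237/64,S:237/64)

iteration 1: select C,W (d=4, Q=-177); attach at lengths (11/10, 29/10); label the merged cluster CW
  updated: d(CW,D)=45/2, d(CW,I)=13, d(CW,L)=29/2, d(CW,S)=20, d(CW,Y)=29/2
iteration 2: select D,I (d=1, Q=-239/2); attach at lengths (15/16, 1/16); label the merged cluster DI
  updated: d(CW,DI)=69/4, d(DI,L)=11, d(DI,S)=13, d(DI,Y)=35/2
iteration 3: select CW,Y (d=29/2, Q=-363/4); attach at lengths (167/24, 181/24); label the merged cluster CWY
  updated: d(CWY,DI)=81/8, d(CWY,L)=8, d(CWY,S)=51/4
iteration 4: select CWY,L (d=8, Q=-367/8); attach at lengths (127/32, 129/32); label the merged cluster CLWY
  updated: d(CLWY,DI)=105/16, d(CLWY,S)=67/8
iteration 5: select CLWY,DI (d=105/16, Q=-447/16); attach at lengths (31/32, 179/32); label the merged cluster CDILWY
  updated: d(CDILWY,S)=237/32
iteration 6: select CDILWY,S (d=237/32); attach at lengths (237/64, 237/64); label the merged cluster CDILSWY
final tree: (((((C:11/10,W:29/10):167/24,Y:181/24):127/32,L:129/32):31/32,(D:15/16,I:1/16):179/32):237/64,S:237/64)
total length: 1327/32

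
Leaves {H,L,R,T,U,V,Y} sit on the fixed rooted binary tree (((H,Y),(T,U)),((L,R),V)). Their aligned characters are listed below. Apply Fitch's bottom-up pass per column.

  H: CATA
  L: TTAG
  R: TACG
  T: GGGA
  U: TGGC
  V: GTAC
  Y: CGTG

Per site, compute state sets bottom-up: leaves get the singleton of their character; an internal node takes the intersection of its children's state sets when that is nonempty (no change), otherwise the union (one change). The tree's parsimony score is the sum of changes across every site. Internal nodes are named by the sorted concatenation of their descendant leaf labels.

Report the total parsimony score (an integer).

13

[col 0] HY: children H:{C}, Y:{C} ∩→ {C}; cost 0
[col 0] TU: children T:{G}, U:{T} ∪→ {G,T}; cost 1
[col 0] HTUY: children HY:{C}, TU:{G,T} ∪→ {C,G,T}; cost 1
[col 0] LR: children L:{T}, R:{T} ∩→ {T}; cost 0
[col 0] LRV: children LR:{T}, V:{G} ∪→ {G,T}; cost 1
[col 0] HLRTUVY: children HTUY:{C,G,T}, LRV:{G,T} ∩→ {G,T}; cost 0
[col 1] HY: children H:{A}, Y:{G} ∪→ {A,G}; cost 1
[col 1] TU: children T:{G}, U:{G} ∩→ {G}; cost 0
[col 1] HTUY: children HY:{A,G}, TU:{G} ∩→ {G}; cost 0
[col 1] LR: children L:{T}, R:{A} ∪→ {A,T}; cost 1
[col 1] LRV: children LR:{A,T}, V:{T} ∩→ {T}; cost 0
[col 1] HLRTUVY: children HTUY:{G}, LRV:{T} ∪→ {G,T}; cost 1
[col 2] HY: children H:{T}, Y:{T} ∩→ {T}; cost 0
[col 2] TU: children T:{G}, U:{G} ∩→ {G}; cost 0
[col 2] HTUY: children HY:{T}, TU:{G} ∪→ {G,T}; cost 1
[col 2] LR: children L:{A}, R:{C} ∪→ {A,C}; cost 1
[col 2] LRV: children LR:{A,C}, V:{A} ∩→ {A}; cost 0
[col 2] HLRTUVY: children HTUY:{G,T}, LRV:{A} ∪→ {A,G,T}; cost 1
[col 3] HY: children H:{A}, Y:{G} ∪→ {A,G}; cost 1
[col 3] TU: children T:{A}, U:{C} ∪→ {A,C}; cost 1
[col 3] HTUY: children HY:{A,G}, TU:{A,C} ∩→ {A}; cost 0
[col 3] LR: children L:{G}, R:{G} ∩→ {G}; cost 0
[col 3] LRV: children LR:{G}, V:{C} ∪→ {C,G}; cost 1
[col 3] HLRTUVY: children HTUY:{A}, LRV:{C,G} ∪→ {A,C,G}; cost 1
per-site changes: [3, 3, 3, 4]; total = 13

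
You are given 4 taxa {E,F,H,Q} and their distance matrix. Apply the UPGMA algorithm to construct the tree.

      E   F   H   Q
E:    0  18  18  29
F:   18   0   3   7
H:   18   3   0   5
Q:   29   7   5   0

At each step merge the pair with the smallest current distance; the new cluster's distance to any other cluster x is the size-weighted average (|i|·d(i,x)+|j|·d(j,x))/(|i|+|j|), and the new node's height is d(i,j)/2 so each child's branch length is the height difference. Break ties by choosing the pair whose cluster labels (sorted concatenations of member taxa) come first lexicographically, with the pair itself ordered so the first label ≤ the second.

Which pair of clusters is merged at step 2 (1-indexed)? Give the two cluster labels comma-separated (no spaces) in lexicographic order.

step 1: merge (F,H) at d=3; branch lengths F→3/2, H→3/2; new cluster FH
  updated: d(E,FH)=18, d(FH,Q)=6
step 2: merge (FH,Q) at d=6; branch lengths FH→3/2, Q→3; new cluster FHQ
  updated: d(E,FHQ)=65/3
step 3: merge (E,FHQ) at d=65/3; branch lengths E→65/6, FHQ→47/6; new cluster EFHQ
final tree: (E:65/6,((F:3/2,H:3/2):3/2,Q:3):47/6)
total length: 157/6

FH,Q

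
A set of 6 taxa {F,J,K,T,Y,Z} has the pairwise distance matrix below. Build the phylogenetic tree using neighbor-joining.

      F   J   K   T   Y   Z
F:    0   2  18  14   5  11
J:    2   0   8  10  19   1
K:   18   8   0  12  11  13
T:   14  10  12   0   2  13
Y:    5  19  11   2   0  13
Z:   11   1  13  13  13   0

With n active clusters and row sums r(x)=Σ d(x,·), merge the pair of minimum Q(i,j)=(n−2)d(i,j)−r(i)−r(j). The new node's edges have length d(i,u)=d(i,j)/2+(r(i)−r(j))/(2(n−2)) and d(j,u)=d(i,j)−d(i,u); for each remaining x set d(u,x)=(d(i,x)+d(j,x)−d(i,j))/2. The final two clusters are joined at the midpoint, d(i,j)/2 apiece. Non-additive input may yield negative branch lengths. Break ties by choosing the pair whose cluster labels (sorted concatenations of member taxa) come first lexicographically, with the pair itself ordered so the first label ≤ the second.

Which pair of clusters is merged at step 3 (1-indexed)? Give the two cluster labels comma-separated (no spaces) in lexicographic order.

F,KTY

1. join T+Y (d=2, Q=-93) ⇒ TY; edges |T|=9/8, |Y|=7/8
  updated: d(F,TY)=17/2, d(J,TY)=27/2, d(K,TY)=21/2, d(TY,Z)=12
2. join K+TY (d=21/2, Q=-125/2) ⇒ KTY; edges |K|=73/12, |TY|=53/12
  updated: d(F,KTY)=8, d(J,KTY)=11/2, d(KTY,Z)=29/4
3. join F+KTY (d=8, Q=-103/4) ⇒ FKTY; edges |F|=65/16, |KTY|=63/16
  updated: d(FKTY,J)=-1/4, d(FKTY,Z)=41/8
4. join FKTY+J (d=-1/4, Q=-47/8) ⇒ FJKTY; edges |FKTY|=31/16, |J|=-35/16
  updated: d(FJKTY,Z)=51/16
5. join FJKTY+Z (d=51/16) ⇒ FJKTYZ; edges |FJKTY|=51/32, |Z|=51/32
final tree: (((F:65/16,(K:73/12,(T:9/8,Y:7/8):53/12):63/16):31/16,J:-35/16):51/32,Z:51/32)
total length: 375/16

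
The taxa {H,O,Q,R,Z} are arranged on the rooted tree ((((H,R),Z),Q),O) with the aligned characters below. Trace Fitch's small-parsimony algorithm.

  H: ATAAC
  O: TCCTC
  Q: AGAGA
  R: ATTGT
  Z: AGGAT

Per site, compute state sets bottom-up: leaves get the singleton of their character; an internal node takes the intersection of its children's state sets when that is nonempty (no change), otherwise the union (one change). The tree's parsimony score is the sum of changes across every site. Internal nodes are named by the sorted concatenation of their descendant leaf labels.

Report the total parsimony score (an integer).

12

HR@0: {A} ∩ {A} = {A} (intersection, +0)
HRZ@0: {A} ∩ {A} = {A} (intersection, +0)
HQRZ@0: {A} ∩ {A} = {A} (intersection, +0)
HOQRZ@0: {A} ∪ {T} = {A,T} (union, +1)
HR@1: {T} ∩ {T} = {T} (intersection, +0)
HRZ@1: {T} ∪ {G} = {G,T} (union, +1)
HQRZ@1: {G,T} ∩ {G} = {G} (intersection, +0)
HOQRZ@1: {G} ∪ {C} = {C,G} (union, +1)
HR@2: {A} ∪ {T} = {A,T} (union, +1)
HRZ@2: {A,T} ∪ {G} = {A,G,T} (union, +1)
HQRZ@2: {A,G,T} ∩ {A} = {A} (intersection, +0)
HOQRZ@2: {A} ∪ {C} = {A,C} (union, +1)
HR@3: {A} ∪ {G} = {A,G} (union, +1)
HRZ@3: {A,G} ∩ {A} = {A} (intersection, +0)
HQRZ@3: {A} ∪ {G} = {A,G} (union, +1)
HOQRZ@3: {A,G} ∪ {T} = {A,G,T} (union, +1)
HR@4: {C} ∪ {T} = {C,T} (union, +1)
HRZ@4: {C,T} ∩ {T} = {T} (intersection, +0)
HQRZ@4: {T} ∪ {A} = {A,T} (union, +1)
HOQRZ@4: {A,T} ∪ {C} = {A,C,T} (union, +1)
per-site changes: [1, 2, 3, 3, 3]; total = 12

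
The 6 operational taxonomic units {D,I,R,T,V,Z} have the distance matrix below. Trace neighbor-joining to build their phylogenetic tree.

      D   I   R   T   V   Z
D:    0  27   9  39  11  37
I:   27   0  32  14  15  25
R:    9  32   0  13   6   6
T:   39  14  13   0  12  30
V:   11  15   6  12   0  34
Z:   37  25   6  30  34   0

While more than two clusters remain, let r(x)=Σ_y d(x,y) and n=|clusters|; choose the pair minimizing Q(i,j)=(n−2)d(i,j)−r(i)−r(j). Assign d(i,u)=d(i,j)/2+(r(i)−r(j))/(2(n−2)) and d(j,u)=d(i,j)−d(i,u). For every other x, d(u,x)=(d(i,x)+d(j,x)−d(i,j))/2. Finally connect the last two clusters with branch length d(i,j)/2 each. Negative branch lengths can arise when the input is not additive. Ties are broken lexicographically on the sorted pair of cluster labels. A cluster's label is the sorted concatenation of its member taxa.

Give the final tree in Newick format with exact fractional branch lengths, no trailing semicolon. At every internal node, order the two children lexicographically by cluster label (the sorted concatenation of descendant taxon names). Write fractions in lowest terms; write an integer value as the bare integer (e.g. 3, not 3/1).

1. join R+Z (d=6, Q=-174) ⇒ RZ; edges |R|=-21/4, |Z|=45/4
  updated: d(D,RZ)=20, d(I,RZ)=51/2, d(RZ,T)=37/2, d(RZ,V)=17
2. join I+T (d=14, Q=-123) ⇒ IT; edges |I|=20/3, |T|=22/3
  updated: d(D,IT)=26, d(IT,RZ)=15, d(IT,V)=13/2
3. join D+V (d=11, Q=-139/2) ⇒ DV; edges |D|=89/8, |V|=-1/8
  updated: d(DV,IT)=43/4, d(DV,RZ)=13
4. join DV+IT (d=43/4, Q=-155/4) ⇒ DITV; edges |DV|=35/8, |IT|=51/8
  updated: d(DITV,RZ)=69/8
5. join DITV+RZ (d=69/8) ⇒ DIRTVZ; edges |DITV|=69/16, |RZ|=69/16
final tree: (((D:89/8,V:-1/8):35/8,(I:20/3,T:22/3):51/8):69/16,(R:-21/4,Z:45/4):69/16)
total length: 403/8

(((D:89/8,V:-1/8):35/8,(I:20/3,T:22/3):51/8):69/16,(R:-21/4,Z:45/4):69/16)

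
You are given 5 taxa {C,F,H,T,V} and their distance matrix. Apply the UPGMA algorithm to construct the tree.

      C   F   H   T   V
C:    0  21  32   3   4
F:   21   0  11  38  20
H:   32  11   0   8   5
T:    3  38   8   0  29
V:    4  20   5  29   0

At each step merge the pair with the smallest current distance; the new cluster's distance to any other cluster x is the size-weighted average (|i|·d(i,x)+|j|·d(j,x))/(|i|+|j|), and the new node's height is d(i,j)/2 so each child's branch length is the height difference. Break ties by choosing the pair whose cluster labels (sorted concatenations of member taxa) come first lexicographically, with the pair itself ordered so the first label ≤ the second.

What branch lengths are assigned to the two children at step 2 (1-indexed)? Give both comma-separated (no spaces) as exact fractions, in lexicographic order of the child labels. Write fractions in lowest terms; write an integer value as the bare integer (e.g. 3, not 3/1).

iteration 1: select C,T (d=3); attach at lengths (3/2, 3/2); label the merged cluster CT
  updated: d(CT,F)=59/2, d(CT,H)=20, d(CT,V)=33/2
iteration 2: select H,V (d=5); attach at lengths (5/2, 5/2); label the merged cluster HV
  updated: d(CT,HV)=73/4, d(F,HV)=31/2
iteration 3: select F,HV (d=31/2); attach at lengths (31/4, 21/4); label the merged cluster FHV
  updated: d(CT,FHV)=22
iteration 4: select CT,FHV (d=22); attach at lengths (19/2, 13/4); label the merged cluster CFHTV
final tree: ((C:3/2,T:3/2):19/2,(F:31/4,(H:5/2,V:5/2):21/4):13/4)
total length: 135/4

5/2,5/2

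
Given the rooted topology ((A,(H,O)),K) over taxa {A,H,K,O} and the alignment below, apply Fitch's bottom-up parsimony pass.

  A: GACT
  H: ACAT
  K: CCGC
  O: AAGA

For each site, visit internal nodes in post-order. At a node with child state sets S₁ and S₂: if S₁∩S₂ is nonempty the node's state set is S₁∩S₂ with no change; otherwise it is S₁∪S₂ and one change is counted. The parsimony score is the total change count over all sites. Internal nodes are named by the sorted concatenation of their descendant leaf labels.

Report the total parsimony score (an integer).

8

[col 0] HO: children H:{A}, O:{A} ∩→ {A}; cost 0
[col 0] AHO: children A:{G}, HO:{A} ∪→ {A,G}; cost 1
[col 0] AHKO: children AHO:{A,G}, K:{C} ∪→ {A,C,G}; cost 1
[col 1] HO: children H:{C}, O:{A} ∪→ {A,C}; cost 1
[col 1] AHO: children A:{A}, HO:{A,C} ∩→ {A}; cost 0
[col 1] AHKO: children AHO:{A}, K:{C} ∪→ {A,C}; cost 1
[col 2] HO: children H:{A}, O:{G} ∪→ {A,G}; cost 1
[col 2] AHO: children A:{C}, HO:{A,G} ∪→ {A,C,G}; cost 1
[col 2] AHKO: children AHO:{A,C,G}, K:{G} ∩→ {G}; cost 0
[col 3] HO: children H:{T}, O:{A} ∪→ {A,T}; cost 1
[col 3] AHO: children A:{T}, HO:{A,T} ∩→ {T}; cost 0
[col 3] AHKO: children AHO:{T}, K:{C} ∪→ {C,T}; cost 1
per-site changes: [2, 2, 2, 2]; total = 8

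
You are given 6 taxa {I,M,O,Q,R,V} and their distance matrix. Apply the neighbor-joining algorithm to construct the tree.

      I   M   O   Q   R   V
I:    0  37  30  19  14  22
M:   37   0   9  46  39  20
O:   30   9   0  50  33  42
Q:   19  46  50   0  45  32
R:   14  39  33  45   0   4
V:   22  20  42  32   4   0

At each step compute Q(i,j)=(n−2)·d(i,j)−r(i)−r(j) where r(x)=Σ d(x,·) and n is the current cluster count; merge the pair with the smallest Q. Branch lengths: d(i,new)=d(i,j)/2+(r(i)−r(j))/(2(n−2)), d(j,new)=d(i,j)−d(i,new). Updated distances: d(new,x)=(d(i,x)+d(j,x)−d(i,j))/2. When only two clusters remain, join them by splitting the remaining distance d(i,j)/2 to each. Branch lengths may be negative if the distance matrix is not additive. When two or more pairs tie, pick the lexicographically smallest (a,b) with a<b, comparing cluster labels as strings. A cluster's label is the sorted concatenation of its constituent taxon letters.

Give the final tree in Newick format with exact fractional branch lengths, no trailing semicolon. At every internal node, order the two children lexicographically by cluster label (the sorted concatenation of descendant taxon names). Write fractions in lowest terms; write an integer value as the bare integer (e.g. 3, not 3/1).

(((I:3/4,Q:73/4):33/4,(M:23/8,O:49/8):37/2):17/4,(R:11/3,V:1/3):17/4)

1. join M+O (d=9, Q=-279) ⇒ MO; edges |M|=23/8, |O|=49/8
  updated: d(I,MO)=29, d(MO,Q)=87/2, d(MO,R)=63/2, d(MO,V)=53/2
2. join R+V (d=4, Q=-167) ⇒ RV; edges |R|=11/3, |V|=1/3
  updated: d(I,RV)=16, d(MO,RV)=27, d(Q,RV)=73/2
3. join I+Q (d=19, Q=-125) ⇒ IQ; edges |I|=3/4, |Q|=73/4
  updated: d(IQ,MO)=107/4, d(IQ,RV)=67/4
4. join IQ+MO (d=107/4, Q=-141/2) ⇒ IMOQ; edges |IQ|=33/4, |MO|=37/2
  updated: d(IMOQ,RV)=17/2
5. join IMOQ+RV (d=17/2) ⇒ IMOQRV; edges |IMOQ|=17/4, |RV|=17/4
final tree: (((I:3/4,Q:73/4):33/4,(M:23/8,O:49/8):37/2):17/4,(R:11/3,V:1/3):17/4)
total length: 269/4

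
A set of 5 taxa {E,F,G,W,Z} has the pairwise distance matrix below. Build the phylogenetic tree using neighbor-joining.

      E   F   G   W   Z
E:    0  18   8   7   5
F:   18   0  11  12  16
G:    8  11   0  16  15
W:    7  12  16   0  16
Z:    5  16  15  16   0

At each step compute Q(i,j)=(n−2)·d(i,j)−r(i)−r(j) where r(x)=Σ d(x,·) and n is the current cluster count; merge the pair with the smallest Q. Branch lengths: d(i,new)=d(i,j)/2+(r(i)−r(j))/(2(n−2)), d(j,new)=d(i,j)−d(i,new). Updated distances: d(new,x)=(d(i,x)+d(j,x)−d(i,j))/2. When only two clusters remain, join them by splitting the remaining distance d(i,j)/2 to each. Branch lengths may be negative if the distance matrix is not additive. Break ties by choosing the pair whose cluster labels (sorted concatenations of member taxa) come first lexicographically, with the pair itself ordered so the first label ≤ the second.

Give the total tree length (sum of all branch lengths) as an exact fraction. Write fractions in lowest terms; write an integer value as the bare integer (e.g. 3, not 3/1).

223/8

iteration 1: select E,Z (d=5, Q=-75); attach at lengths (1/6, 29/6); label the merged cluster EZ
  updated: d(EZ,F)=29/2, d(EZ,G)=9, d(EZ,W)=9
iteration 2: select EZ,W (d=9, Q=-103/2); attach at lengths (27/8, 45/8); label the merged cluster EWZ
  updated: d(EWZ,F)=35/4, d(EWZ,G)=8
iteration 3: select EWZ,F (d=35/4, Q=-111/4); attach at lengths (23/8, 47/8); label the merged cluster EFWZ
  updated: d(EFWZ,G)=41/8
iteration 4: select EFWZ,G (d=41/8); attach at lengths (41/16, 41/16); label the merged cluster EFGWZ
final tree: ((((E:1/6,Z:29/6):27/8,W:45/8):23/8,F:47/8):41/16,G:41/16)
total length: 223/8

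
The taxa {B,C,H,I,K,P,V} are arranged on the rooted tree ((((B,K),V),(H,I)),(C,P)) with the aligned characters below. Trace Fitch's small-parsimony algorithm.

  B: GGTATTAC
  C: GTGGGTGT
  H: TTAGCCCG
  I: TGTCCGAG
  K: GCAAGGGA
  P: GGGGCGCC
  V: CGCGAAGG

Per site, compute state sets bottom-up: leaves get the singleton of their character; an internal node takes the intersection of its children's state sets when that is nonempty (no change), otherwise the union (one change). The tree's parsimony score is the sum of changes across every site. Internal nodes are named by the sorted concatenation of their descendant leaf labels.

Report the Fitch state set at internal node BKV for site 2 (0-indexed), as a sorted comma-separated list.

A,C,T

BK@0: {G} ∩ {G} = {G} (intersection, +0)
BKV@0: {G} ∪ {C} = {C,G} (union, +1)
HI@0: {T} ∩ {T} = {T} (intersection, +0)
BHIKV@0: {C,G} ∪ {T} = {C,G,T} (union, +1)
CP@0: {G} ∩ {G} = {G} (intersection, +0)
BCHIKPV@0: {C,G,T} ∩ {G} = {G} (intersection, +0)
BK@1: {G} ∪ {C} = {C,G} (union, +1)
BKV@1: {C,G} ∩ {G} = {G} (intersection, +0)
HI@1: {T} ∪ {G} = {G,T} (union, +1)
BHIKV@1: {G} ∩ {G,T} = {G} (intersection, +0)
CP@1: {T} ∪ {G} = {G,T} (union, +1)
BCHIKPV@1: {G} ∩ {G,T} = {G} (intersection, +0)
BK@2: {T} ∪ {A} = {A,T} (union, +1)
BKV@2: {A,T} ∪ {C} = {A,C,T} (union, +1)
HI@2: {A} ∪ {T} = {A,T} (union, +1)
BHIKV@2: {A,C,T} ∩ {A,T} = {A,T} (intersection, +0)
CP@2: {G} ∩ {G} = {G} (intersection, +0)
BCHIKPV@2: {A,T} ∪ {G} = {A,G,T} (union, +1)
BK@3: {A} ∩ {A} = {A} (intersection, +0)
BKV@3: {A} ∪ {G} = {A,G} (union, +1)
HI@3: {G} ∪ {C} = {C,G} (union, +1)
BHIKV@3: {A,G} ∩ {C,G} = {G} (intersection, +0)
CP@3: {G} ∩ {G} = {G} (intersection, +0)
BCHIKPV@3: {G} ∩ {G} = {G} (intersection, +0)
BK@4: {T} ∪ {G} = {G,T} (union, +1)
BKV@4: {G,T} ∪ {A} = {A,G,T} (union, +1)
HI@4: {C} ∩ {C} = {C} (intersection, +0)
BHIKV@4: {A,G,T} ∪ {C} = {A,C,G,T} (union, +1)
CP@4: {G} ∪ {C} = {C,G} (union, +1)
BCHIKPV@4: {A,C,G,T} ∩ {C,G} = {C,G} (intersection, +0)
BK@5: {T} ∪ {G} = {G,T} (union, +1)
BKV@5: {G,T} ∪ {A} = {A,G,T} (union, +1)
HI@5: {C} ∪ {G} = {C,G} (union, +1)
BHIKV@5: {A,G,T} ∩ {C,G} = {G} (intersection, +0)
CP@5: {T} ∪ {G} = {G,T} (union, +1)
BCHIKPV@5: {G} ∩ {G,T} = {G} (intersection, +0)
BK@6: {A} ∪ {G} = {A,G} (union, +1)
BKV@6: {A,G} ∩ {G} = {G} (intersection, +0)
HI@6: {C} ∪ {A} = {A,C} (union, +1)
BHIKV@6: {G} ∪ {A,C} = {A,C,G} (union, +1)
CP@6: {G} ∪ {C} = {C,G} (union, +1)
BCHIKPV@6: {A,C,G} ∩ {C,G} = {C,G} (intersection, +0)
BK@7: {C} ∪ {A} = {A,C} (union, +1)
BKV@7: {A,C} ∪ {G} = {A,C,G} (union, +1)
HI@7: {G} ∩ {G} = {G} (intersection, +0)
BHIKV@7: {A,C,G} ∩ {G} = {G} (intersection, +0)
CP@7: {T} ∪ {C} = {C,T} (union, +1)
BCHIKPV@7: {G} ∪ {C,T} = {C,G,T} (union, +1)
per-site changes: [2, 3, 4, 2, 4, 4, 4, 4]; total = 27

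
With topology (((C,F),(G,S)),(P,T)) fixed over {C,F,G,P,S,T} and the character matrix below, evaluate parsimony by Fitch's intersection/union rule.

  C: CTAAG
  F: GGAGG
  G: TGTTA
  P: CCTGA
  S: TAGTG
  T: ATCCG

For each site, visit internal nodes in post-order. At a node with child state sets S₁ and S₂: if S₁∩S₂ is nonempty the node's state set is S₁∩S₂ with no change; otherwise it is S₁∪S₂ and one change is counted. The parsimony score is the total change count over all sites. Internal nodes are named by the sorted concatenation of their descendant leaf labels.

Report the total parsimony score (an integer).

[col 0] CF: children C:{C}, F:{G} ∪→ {C,G}; cost 1
[col 0] GS: children G:{T}, S:{T} ∩→ {T}; cost 0
[col 0] CFGS: children CF:{C,G}, GS:{T} ∪→ {C,G,T}; cost 1
[col 0] PT: children P:{C}, T:{A} ∪→ {A,C}; cost 1
[col 0] CFGPST: children CFGS:{C,G,T}, PT:{A,C} ∩→ {C}; cost 0
[col 1] CF: children C:{T}, F:{G} ∪→ {G,T}; cost 1
[col 1] GS: children G:{G}, S:{A} ∪→ {A,G}; cost 1
[col 1] CFGS: children CF:{G,T}, GS:{A,G} ∩→ {G}; cost 0
[col 1] PT: children P:{C}, T:{T} ∪→ {C,T}; cost 1
[col 1] CFGPST: children CFGS:{G}, PT:{C,T} ∪→ {C,G,T}; cost 1
[col 2] CF: children C:{A}, F:{A} ∩→ {A}; cost 0
[col 2] GS: children G:{T}, S:{G} ∪→ {G,T}; cost 1
[col 2] CFGS: children CF:{A}, GS:{G,T} ∪→ {A,G,T}; cost 1
[col 2] PT: children P:{T}, T:{C} ∪→ {C,T}; cost 1
[col 2] CFGPST: children CFGS:{A,G,T}, PT:{C,T} ∩→ {T}; cost 0
[col 3] CF: children C:{A}, F:{G} ∪→ {A,G}; cost 1
[col 3] GS: children G:{T}, S:{T} ∩→ {T}; cost 0
[col 3] CFGS: children CF:{A,G}, GS:{T} ∪→ {A,G,T}; cost 1
[col 3] PT: children P:{G}, T:{C} ∪→ {C,G}; cost 1
[col 3] CFGPST: children CFGS:{A,G,T}, PT:{C,G} ∩→ {G}; cost 0
[col 4] CF: children C:{G}, F:{G} ∩→ {G}; cost 0
[col 4] GS: children G:{A}, S:{G} ∪→ {A,G}; cost 1
[col 4] CFGS: children CF:{G}, GS:{A,G} ∩→ {G}; cost 0
[col 4] PT: children P:{A}, T:{G} ∪→ {A,G}; cost 1
[col 4] CFGPST: children CFGS:{G}, PT:{A,G} ∩→ {G}; cost 0
per-site changes: [3, 4, 3, 3, 2]; total = 15

15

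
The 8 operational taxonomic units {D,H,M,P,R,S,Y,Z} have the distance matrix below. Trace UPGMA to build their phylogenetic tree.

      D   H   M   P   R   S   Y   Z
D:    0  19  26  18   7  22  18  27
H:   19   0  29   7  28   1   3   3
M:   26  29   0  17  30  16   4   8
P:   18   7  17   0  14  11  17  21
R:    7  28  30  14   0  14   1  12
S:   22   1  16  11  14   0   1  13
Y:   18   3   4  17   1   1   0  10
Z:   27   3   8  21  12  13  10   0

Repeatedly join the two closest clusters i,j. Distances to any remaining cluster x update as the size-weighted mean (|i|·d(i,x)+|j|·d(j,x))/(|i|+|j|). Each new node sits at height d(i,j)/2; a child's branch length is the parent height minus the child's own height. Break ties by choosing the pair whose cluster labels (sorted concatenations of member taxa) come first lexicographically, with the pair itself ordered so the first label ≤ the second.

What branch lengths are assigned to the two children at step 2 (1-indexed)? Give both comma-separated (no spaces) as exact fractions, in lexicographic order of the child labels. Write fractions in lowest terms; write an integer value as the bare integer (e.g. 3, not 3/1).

iteration 1: select H,S (d=1); attach at lengths (1/2, 1/2); label the merged cluster HS
  updated: d(D,HS)=41/2, d(HS,M)=45/2, d(HS,P)=9, d(HS,R)=21, d(HS,Y)=2, d(HS,Z)=8
iteration 2: select R,Y (d=1); attach at lengths (1/2, 1/2); label the merged cluster RY
  updated: d(D,RY)=25/2, d(HS,RY)=23/2, d(M,RY)=17, d(P,RY)=31/2, d(RY,Z)=11
iteration 3: select HS,Z (d=8); attach at lengths (7/2, 4); label the merged cluster HSZ
  updated: d(D,HSZ)=68/3, d(HSZ,M)=53/3, d(HSZ,P)=13, d(HSZ,RY)=34/3
iteration 4: select HSZ,RY (d=34/3); attach at lengths (5/3, 31/6); label the merged cluster HRSYZ
  updated: d(D,HRSYZ)=93/5, d(HRSYZ,M)=87/5, d(HRSYZ,P)=14
iteration 5: select HRSYZ,P (d=14); attach at lengths (4/3, 7); label the merged cluster HPRSYZ
  updated: d(D,HPRSYZ)=37/2, d(HPRSYZ,M)=52/3
iteration 6: select HPRSYZ,M (d=52/3); attach at lengths (5/3, 26/3); label the merged cluster HMPRSYZ
  updated: d(D,HMPRSYZ)=137/7
iteration 7: select D,HMPRSYZ (d=137/7); attach at lengths (137/14, 47/42); label the merged cluster DHMPRSYZ
final tree: (D:137/14,(((((H:1/2,S:1/2):7/2,Z:4):5/3,(R:1/2,Y:1/2):31/6):4/3,P:7):5/3,M:26/3):47/42)
total length: 964/21

1/2,1/2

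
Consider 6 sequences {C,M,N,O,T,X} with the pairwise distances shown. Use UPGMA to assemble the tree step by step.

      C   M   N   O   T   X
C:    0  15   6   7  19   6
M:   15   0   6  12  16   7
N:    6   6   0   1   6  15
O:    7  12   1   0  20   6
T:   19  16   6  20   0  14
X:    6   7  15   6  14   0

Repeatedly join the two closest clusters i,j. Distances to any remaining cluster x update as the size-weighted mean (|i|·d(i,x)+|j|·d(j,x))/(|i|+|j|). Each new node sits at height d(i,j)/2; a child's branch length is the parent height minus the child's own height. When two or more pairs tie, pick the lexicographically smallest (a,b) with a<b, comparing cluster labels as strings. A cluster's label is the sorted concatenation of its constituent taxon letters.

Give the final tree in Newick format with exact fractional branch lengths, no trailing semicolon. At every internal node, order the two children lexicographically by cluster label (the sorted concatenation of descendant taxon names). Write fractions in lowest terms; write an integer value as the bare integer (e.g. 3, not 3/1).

step 1: merge (N,O) at d=1; branch lengths N→1/2, O→1/2; new cluster NO
  updated: d(C,NO)=13/2, d(M,NO)=9, d(NO,T)=13, d(NO,X)=21/2
step 2: merge (C,X) at d=6; branch lengths C→3, X→3; new cluster CX
  updated: d(CX,M)=11, d(CX,NO)=17/2, d(CX,T)=33/2
step 3: merge (CX,NO) at d=17/2; branch lengths CX→5/4, NO→15/4; new cluster CNOX
  updated: d(CNOX,M)=10, d(CNOX,T)=59/4
step 4: merge (CNOX,M) at d=10; branch lengths CNOX→3/4, M→5; new cluster CMNOX
  updated: d(CMNOX,T)=15
step 5: merge (CMNOX,T) at d=15; branch lengths CMNOX→5/2, T→15/2; new cluster CMNOTX
final tree: ((((C:3,X:3):5/4,(N:1/2,O:1/2):15/4):3/4,M:5):5/2,T:15/2)
total length: 111/4

((((C:3,X:3):5/4,(N:1/2,O:1/2):15/4):3/4,M:5):5/2,T:15/2)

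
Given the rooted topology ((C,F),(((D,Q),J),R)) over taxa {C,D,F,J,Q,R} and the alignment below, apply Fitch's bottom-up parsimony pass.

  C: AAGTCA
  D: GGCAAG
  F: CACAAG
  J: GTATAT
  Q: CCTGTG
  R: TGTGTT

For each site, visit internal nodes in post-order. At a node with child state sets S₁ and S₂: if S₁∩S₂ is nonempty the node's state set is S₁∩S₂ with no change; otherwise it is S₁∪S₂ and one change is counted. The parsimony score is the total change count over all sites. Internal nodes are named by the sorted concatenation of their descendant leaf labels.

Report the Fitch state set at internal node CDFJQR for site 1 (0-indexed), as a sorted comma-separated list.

A,G

CF@0: {A} ∪ {C} = {A,C} (union, +1)
DQ@0: {G} ∪ {C} = {C,G} (union, +1)
DJQ@0: {C,G} ∩ {G} = {G} (intersection, +0)
DJQR@0: {G} ∪ {T} = {G,T} (union, +1)
CDFJQR@0: {A,C} ∪ {G,T} = {A,C,G,T} (union, +1)
CF@1: {A} ∩ {A} = {A} (intersection, +0)
DQ@1: {G} ∪ {C} = {C,G} (union, +1)
DJQ@1: {C,G} ∪ {T} = {C,G,T} (union, +1)
DJQR@1: {C,G,T} ∩ {G} = {G} (intersection, +0)
CDFJQR@1: {A} ∪ {G} = {A,G} (union, +1)
CF@2: {G} ∪ {C} = {C,G} (union, +1)
DQ@2: {C} ∪ {T} = {C,T} (union, +1)
DJQ@2: {C,T} ∪ {A} = {A,C,T} (union, +1)
DJQR@2: {A,C,T} ∩ {T} = {T} (intersection, +0)
CDFJQR@2: {C,G} ∪ {T} = {C,G,T} (union, +1)
CF@3: {T} ∪ {A} = {A,T} (union, +1)
DQ@3: {A} ∪ {G} = {A,G} (union, +1)
DJQ@3: {A,G} ∪ {T} = {A,G,T} (union, +1)
DJQR@3: {A,G,T} ∩ {G} = {G} (intersection, +0)
CDFJQR@3: {A,T} ∪ {G} = {A,G,T} (union, +1)
CF@4: {C} ∪ {A} = {A,C} (union, +1)
DQ@4: {A} ∪ {T} = {A,T} (union, +1)
DJQ@4: {A,T} ∩ {A} = {A} (intersection, +0)
DJQR@4: {A} ∪ {T} = {A,T} (union, +1)
CDFJQR@4: {A,C} ∩ {A,T} = {A} (intersection, +0)
CF@5: {A} ∪ {G} = {A,G} (union, +1)
DQ@5: {G} ∩ {G} = {G} (intersection, +0)
DJQ@5: {G} ∪ {T} = {G,T} (union, +1)
DJQR@5: {G,T} ∩ {T} = {T} (intersection, +0)
CDFJQR@5: {A,G} ∪ {T} = {A,G,T} (union, +1)
per-site changes: [4, 3, 4, 4, 3, 3]; total = 21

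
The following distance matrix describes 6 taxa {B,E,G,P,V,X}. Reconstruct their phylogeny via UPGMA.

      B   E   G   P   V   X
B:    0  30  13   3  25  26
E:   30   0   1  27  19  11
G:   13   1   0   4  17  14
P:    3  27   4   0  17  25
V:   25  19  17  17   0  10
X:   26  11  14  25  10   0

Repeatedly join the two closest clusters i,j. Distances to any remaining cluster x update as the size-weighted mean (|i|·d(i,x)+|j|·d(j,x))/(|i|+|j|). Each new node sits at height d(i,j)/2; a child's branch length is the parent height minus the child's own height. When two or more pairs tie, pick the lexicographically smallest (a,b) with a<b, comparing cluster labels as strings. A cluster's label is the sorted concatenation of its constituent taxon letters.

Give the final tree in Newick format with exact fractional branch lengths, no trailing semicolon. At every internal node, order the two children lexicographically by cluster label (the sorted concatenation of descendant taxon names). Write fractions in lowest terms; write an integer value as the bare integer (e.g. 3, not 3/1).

((B:3/2,P:3/2):143/16,((E:1/2,G:1/2):57/8,(V:5,X:5):21/8):45/16)

1. join E+G (d=1) ⇒ EG; edges |E|=1/2, |G|=1/2
  updated: d(B,EG)=43/2, d(EG,P)=31/2, d(EG,V)=18, d(EG,X)=25/2
2. join B+P (d=3) ⇒ BP; edges |B|=3/2, |P|=3/2
  updated: d(BP,EG)=37/2, d(BP,V)=21, d(BP,X)=51/2
3. join V+X (d=10) ⇒ VX; edges |V|=5, |X|=5
  updated: d(BP,VX)=93/4, d(EG,VX)=61/4
4. join EG+VX (d=61/4) ⇒ EGVX; edges |EG|=57/8, |VX|=21/8
  updated: d(BP,EGVX)=167/8
5. join BP+EGVX (d=167/8) ⇒ BEGPVX; edges |BP|=143/16, |EGVX|=45/16
final tree: ((B:3/2,P:3/2):143/16,((E:1/2,G:1/2):57/8,(V:5,X:5):21/8):45/16)
total length: 71/2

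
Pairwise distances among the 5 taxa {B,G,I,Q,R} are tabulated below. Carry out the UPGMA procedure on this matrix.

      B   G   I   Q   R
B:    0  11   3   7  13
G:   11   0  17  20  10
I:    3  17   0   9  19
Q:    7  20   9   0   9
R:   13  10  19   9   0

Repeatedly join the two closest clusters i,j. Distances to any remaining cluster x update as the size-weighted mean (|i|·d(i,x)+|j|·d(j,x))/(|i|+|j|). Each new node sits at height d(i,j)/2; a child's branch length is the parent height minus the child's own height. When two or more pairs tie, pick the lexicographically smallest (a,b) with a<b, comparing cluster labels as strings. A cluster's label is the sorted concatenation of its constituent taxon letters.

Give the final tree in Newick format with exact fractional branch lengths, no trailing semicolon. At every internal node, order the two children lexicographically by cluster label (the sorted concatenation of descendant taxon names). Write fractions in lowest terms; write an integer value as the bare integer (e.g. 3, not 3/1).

step 1: merge (B,I) at d=3; branch lengths B→3/2, I→3/2; new cluster BI
  updated: d(BI,G)=14, d(BI,Q)=8, d(BI,R)=16
step 2: merge (BI,Q) at d=8; branch lengths BI→5/2, Q→4; new cluster BIQ
  updated: d(BIQ,G)=16, d(BIQ,R)=41/3
step 3: merge (G,R) at d=10; branch lengths G→5, R→5; new cluster GR
  updated: d(BIQ,GR)=89/6
step 4: merge (BIQ,GR) at d=89/6; branch lengths BIQ→41/12, GR→29/12; new cluster BGIQR
final tree: (((B:3/2,I:3/2):5/2,Q:4):41/12,(G:5,R:5):29/12)
total length: 76/3

(((B:3/2,I:3/2):5/2,Q:4):41/12,(G:5,R:5):29/12)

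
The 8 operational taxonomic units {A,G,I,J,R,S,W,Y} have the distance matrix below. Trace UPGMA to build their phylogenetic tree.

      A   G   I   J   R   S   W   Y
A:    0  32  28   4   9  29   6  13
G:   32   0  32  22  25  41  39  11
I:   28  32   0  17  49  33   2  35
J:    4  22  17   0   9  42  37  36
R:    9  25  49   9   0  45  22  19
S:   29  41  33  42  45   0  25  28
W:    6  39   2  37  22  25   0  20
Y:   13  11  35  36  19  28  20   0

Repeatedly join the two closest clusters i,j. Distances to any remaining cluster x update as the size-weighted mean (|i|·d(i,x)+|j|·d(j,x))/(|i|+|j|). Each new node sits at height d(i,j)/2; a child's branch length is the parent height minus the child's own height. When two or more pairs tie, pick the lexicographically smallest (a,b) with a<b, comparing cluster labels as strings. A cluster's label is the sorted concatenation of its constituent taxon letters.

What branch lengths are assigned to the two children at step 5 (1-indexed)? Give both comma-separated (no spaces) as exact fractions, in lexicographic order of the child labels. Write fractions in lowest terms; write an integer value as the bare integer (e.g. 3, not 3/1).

31/4,27/4

1. join I+W (d=2) ⇒ IW; edges |I|=1, |W|=1
  updated: d(A,IW)=17, d(G,IW)=71/2, d(IW,J)=27, d(IW,R)=71/2, d(IW,S)=29, d(IW,Y)=55/2
2. join A+J (d=4) ⇒ AJ; edges |A|=2, |J|=2
  updated: d(AJ,G)=27, d(AJ,IW)=22, d(AJ,R)=9, d(AJ,S)=71/2, d(AJ,Y)=49/2
3. join AJ+R (d=9) ⇒ AJR; edges |AJ|=5/2, |R|=9/2
  updated: d(AJR,G)=79/3, d(AJR,IW)=53/2, d(AJR,S)=116/3, d(AJR,Y)=68/3
4. join G+Y (d=11) ⇒ GY; edges |G|=11/2, |Y|=11/2
  updated: d(AJR,GY)=49/2, d(GY,IW)=63/2, d(GY,S)=69/2
5. join AJR+GY (d=49/2) ⇒ AGJRY; edges |AJR|=31/4, |GY|=27/4
  updated: d(AGJRY,IW)=57/2, d(AGJRY,S)=37
6. join AGJRY+IW (d=57/2) ⇒ AGIJRWY; edges |AGJRY|=2, |IW|=53/4
  updated: d(AGIJRWY,S)=243/7
7. join AGIJRWY+S (d=243/7) ⇒ AGIJRSWY; edges |AGIJRWY|=87/28, |S|=243/14
final tree: (((((A:2,J:2):5/2,R:9/2):31/4,(G:11/2,Y:11/2):27/4):2,(I:1,W:1):53/4):87/28,S:243/14)
total length: 1039/14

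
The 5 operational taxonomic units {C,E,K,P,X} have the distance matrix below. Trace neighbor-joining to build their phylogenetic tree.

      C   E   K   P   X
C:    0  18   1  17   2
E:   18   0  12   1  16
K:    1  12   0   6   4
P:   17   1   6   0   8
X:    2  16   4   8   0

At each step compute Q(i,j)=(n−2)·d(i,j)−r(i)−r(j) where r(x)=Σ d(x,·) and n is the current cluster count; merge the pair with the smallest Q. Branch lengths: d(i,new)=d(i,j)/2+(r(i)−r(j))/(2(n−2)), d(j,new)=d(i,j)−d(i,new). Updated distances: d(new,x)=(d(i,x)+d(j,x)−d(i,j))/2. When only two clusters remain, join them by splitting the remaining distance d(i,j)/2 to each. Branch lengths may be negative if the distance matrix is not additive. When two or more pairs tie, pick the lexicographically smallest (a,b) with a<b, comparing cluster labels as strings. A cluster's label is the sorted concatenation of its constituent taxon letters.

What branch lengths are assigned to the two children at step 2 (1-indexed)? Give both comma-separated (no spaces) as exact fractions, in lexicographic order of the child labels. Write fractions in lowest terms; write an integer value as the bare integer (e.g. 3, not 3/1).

13/8,3/8

1. join E+P (d=1, Q=-76) ⇒ EP; edges |E|=3, |P|=-2
  updated: d(C,EP)=17, d(EP,K)=17/2, d(EP,X)=23/2
2. join C+X (d=2, Q=-67/2) ⇒ CX; edges |C|=13/8, |X|=3/8
  updated: d(CX,EP)=53/4, d(CX,K)=3/2
3. join CX+EP (d=53/4, Q=-93/4) ⇒ CEPX; edges |CX|=25/8, |EP|=81/8
  updated: d(CEPX,K)=-13/8
4. join CEPX+K (d=-13/8) ⇒ CEKPX; edges |CEPX|=-13/16, |K|=-13/16
final tree: (((C:13/8,X:3/8):25/8,(E:3,P:-2):81/8):-13/16,K:-13/16)
total length: 117/8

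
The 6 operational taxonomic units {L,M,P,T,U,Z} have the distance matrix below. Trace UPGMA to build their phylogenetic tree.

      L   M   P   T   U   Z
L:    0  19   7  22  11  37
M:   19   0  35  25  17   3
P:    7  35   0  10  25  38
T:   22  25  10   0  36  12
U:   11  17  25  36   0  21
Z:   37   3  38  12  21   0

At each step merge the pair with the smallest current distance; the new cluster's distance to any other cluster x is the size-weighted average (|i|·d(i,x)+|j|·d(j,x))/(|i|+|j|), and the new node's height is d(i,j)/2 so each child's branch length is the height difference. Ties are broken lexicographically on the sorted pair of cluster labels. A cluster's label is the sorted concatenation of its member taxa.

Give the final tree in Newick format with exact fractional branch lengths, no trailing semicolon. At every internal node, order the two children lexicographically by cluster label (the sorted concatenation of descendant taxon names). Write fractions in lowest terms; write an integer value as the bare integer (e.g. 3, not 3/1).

step 1: merge (M,Z) at d=3; branch lengths M→3/2, Z→3/2; new cluster MZ
  updated: d(L,MZ)=28, d(MZ,P)=73/2, d(MZ,T)=37/2, d(MZ,U)=19
step 2: merge (L,P) at d=7; branch lengths L→7/2, P→7/2; new cluster LP
  updated: d(LP,MZ)=129/4, d(LP,T)=16, d(LP,U)=18
step 3: merge (LP,T) at d=16; branch lengths LP→9/2, T→8; new cluster LPT
  updated: d(LPT,MZ)=83/3, d(LPT,U)=24
step 4: merge (MZ,U) at d=19; branch lengths MZ→8, U→19/2; new cluster MUZ
  updated: d(LPT,MUZ)=238/9
step 5: merge (LPT,MUZ) at d=238/9; branch lengths LPT→47/9, MUZ→67/18; new cluster LMPTUZ
final tree: (((L:7/2,P:7/2):9/2,T:8):47/9,((M:3/2,Z:3/2):8,U:19/2):67/18)
total length: 881/18

(((L:7/2,P:7/2):9/2,T:8):47/9,((M:3/2,Z:3/2):8,U:19/2):67/18)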